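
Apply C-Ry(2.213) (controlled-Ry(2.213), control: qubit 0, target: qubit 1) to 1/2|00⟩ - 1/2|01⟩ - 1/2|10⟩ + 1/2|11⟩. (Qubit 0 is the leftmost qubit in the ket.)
1/2|00⟩ - 1/2|01⟩ - 0.671|10⟩ - 0.2232|11⟩

C-Ry(2.213) leaves the control-|0⟩ kets |00⟩, |01⟩ unchanged and applies Ry(2.213) to qubit 1 on the control-|1⟩ pair (|10⟩, |11⟩).
Ry(2.213) = [[cos(θ/2), −sin(θ/2)], [sin(θ/2), cos(θ/2)]]; θ = 2.213, cos(θ/2) ≈ 0.447794, sin(θ/2) ≈ 0.894137.
With a = amp(|10⟩) = -1/2 and b = amp(|11⟩) = 1/2:
new amp(|10⟩) = (0.447794)·a + (-0.894137)·b = -0.671
new amp(|11⟩) = (0.894137)·a + (0.447794)·b = -0.2232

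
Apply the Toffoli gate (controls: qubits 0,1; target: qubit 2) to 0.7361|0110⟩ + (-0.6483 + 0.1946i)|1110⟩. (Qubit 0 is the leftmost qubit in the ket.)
0.7361|0110⟩ + (-0.6483 + 0.1946i)|1100⟩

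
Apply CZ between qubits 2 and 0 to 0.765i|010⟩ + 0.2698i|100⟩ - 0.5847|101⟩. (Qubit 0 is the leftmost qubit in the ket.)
0.765i|010⟩ + 0.2698i|100⟩ + 0.5847|101⟩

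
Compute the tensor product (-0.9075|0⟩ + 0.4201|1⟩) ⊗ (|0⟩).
-0.9075|00⟩ + 0.4201|10⟩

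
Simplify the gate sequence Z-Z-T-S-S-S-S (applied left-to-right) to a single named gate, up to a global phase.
T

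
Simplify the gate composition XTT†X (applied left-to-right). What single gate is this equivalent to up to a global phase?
I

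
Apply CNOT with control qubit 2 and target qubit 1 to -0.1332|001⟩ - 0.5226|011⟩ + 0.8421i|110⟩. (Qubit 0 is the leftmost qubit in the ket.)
-0.5226|001⟩ - 0.1332|011⟩ + 0.8421i|110⟩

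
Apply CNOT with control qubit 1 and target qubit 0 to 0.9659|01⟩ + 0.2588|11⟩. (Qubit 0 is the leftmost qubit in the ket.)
0.2588|01⟩ + 0.9659|11⟩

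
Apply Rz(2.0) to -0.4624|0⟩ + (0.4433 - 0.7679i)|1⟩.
(-0.2498 + 0.3891i)|0⟩ + (0.8857 - 0.04187i)|1⟩

Rz(2.0) = [[e^(−iθ/2), 0], [0, e^(iθ/2)]] with e^(±iθ/2) = cos(θ/2) ± i·sin(θ/2); θ = 2.0, cos(θ/2) ≈ 0.540302, sin(θ/2) ≈ 0.841471.
With a = amp(|0⟩) = -0.4624 and b = amp(|1⟩) = (0.4433 - 0.7679i):
new amp(|0⟩) = (0.540302 - 0.841471i)·a = (-0.2498 + 0.3891i)
new amp(|1⟩) = (0.540302 + 0.841471i)·b = (0.8857 - 0.04187i)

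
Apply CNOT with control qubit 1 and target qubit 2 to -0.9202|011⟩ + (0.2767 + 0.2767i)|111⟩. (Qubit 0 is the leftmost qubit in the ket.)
-0.9202|010⟩ + (0.2767 + 0.2767i)|110⟩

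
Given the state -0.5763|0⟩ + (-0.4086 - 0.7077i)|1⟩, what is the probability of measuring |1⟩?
0.6678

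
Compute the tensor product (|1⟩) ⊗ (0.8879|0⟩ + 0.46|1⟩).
0.8879|10⟩ + 0.46|11⟩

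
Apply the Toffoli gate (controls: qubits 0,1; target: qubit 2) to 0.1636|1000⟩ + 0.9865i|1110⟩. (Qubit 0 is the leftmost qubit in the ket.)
0.1636|1000⟩ + 0.9865i|1100⟩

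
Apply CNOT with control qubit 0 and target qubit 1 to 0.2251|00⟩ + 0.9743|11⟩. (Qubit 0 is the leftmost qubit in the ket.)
0.2251|00⟩ + 0.9743|10⟩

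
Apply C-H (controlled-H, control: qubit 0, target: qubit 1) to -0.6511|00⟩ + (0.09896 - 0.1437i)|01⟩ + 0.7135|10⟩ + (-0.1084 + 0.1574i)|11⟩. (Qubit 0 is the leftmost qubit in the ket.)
-0.6511|00⟩ + (0.09896 - 0.1437i)|01⟩ + (0.4279 + 0.1113i)|10⟩ + (0.5812 - 0.1113i)|11⟩

C-H leaves the control-|0⟩ kets |00⟩, |01⟩ unchanged and applies H to qubit 1 on the control-|1⟩ pair (|10⟩, |11⟩).
H = [[1/√2, 1/√2], [1/√2, -1/√2]].
With a = amp(|10⟩) = 0.7135 and b = amp(|11⟩) = (-0.1084 + 0.1574i):
new amp(|10⟩) = (1/√2)·a + (1/√2)·b = (0.4279 + 0.1113i)
new amp(|11⟩) = (1/√2)·a + (-1/√2)·b = (0.5812 - 0.1113i)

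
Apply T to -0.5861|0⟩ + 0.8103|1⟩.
-0.5861|0⟩ + (0.573 + 0.573i)|1⟩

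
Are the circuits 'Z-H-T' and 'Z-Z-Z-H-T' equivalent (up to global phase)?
Yes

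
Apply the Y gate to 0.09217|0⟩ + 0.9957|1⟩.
-0.9957i|0⟩ + 0.09217i|1⟩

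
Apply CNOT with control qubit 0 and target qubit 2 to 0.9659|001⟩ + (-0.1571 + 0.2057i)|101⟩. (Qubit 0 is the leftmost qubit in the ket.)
0.9659|001⟩ + (-0.1571 + 0.2057i)|100⟩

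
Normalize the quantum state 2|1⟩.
|1⟩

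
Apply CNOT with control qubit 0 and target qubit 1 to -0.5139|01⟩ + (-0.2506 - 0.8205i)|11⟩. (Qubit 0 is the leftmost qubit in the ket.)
-0.5139|01⟩ + (-0.2506 - 0.8205i)|10⟩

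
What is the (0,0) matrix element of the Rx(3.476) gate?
-0.1664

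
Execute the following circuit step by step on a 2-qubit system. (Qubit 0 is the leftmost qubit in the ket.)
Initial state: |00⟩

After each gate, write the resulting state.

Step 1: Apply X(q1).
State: |01⟩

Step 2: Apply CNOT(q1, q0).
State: |11⟩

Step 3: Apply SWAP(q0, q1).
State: |11⟩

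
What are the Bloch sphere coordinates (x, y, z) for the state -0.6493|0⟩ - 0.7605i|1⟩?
(0, 0.9876, -0.1568)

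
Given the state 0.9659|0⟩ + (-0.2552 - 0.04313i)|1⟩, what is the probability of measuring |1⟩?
0.06699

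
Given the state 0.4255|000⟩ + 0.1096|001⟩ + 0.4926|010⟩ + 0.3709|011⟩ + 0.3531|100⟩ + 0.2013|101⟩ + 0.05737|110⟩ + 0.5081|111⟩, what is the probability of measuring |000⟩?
0.1811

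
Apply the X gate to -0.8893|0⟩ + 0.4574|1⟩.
0.4574|0⟩ - 0.8893|1⟩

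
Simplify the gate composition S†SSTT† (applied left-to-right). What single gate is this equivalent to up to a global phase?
S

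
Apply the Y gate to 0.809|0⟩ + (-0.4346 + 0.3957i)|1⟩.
(0.3957 + 0.4346i)|0⟩ + 0.809i|1⟩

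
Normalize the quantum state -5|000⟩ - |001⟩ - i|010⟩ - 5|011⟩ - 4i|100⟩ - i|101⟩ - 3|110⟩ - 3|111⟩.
-0.5361|000⟩ - 0.1072|001⟩ - 0.1072i|010⟩ - 0.5361|011⟩ - 0.4288i|100⟩ - 0.1072i|101⟩ - 0.3216|110⟩ - 0.3216|111⟩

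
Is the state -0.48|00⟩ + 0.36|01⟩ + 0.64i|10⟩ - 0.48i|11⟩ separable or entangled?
Separable

Writing the state as a|00⟩ + b|01⟩ + c|10⟩ + d|11⟩, it is a product state iff ad − bc = 0.
Here (a, b, c, d) = (-0.48, 0.36, 0.64i, -0.48i): ad − bc = (-0.48)(-0.48i) − (0.36)(0.64i) = 0, so the state is separable.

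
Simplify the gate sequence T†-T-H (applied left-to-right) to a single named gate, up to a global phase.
H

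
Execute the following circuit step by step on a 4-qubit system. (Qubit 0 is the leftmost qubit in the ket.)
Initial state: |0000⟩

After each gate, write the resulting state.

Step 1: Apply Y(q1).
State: i|0100⟩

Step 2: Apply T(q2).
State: i|0100⟩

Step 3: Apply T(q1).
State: (-1/√2 + (1/√2)i)|0100⟩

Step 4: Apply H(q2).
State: (-1/2 + (1/2)i)|0100⟩ + (-1/2 + (1/2)i)|0110⟩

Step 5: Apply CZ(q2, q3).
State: (-1/2 + (1/2)i)|0100⟩ + (-1/2 + (1/2)i)|0110⟩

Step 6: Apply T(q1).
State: -1/√2|0100⟩ - 1/√2|0110⟩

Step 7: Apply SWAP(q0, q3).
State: -1/√2|0100⟩ - 1/√2|0110⟩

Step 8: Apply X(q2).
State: -1/√2|0100⟩ - 1/√2|0110⟩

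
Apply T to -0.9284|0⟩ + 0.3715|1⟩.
-0.9284|0⟩ + (0.2627 + 0.2627i)|1⟩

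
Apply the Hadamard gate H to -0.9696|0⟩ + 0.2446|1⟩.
-0.5127|0⟩ - 0.8586|1⟩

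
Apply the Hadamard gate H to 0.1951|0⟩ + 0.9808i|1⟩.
(0.138 + 0.6935i)|0⟩ + (0.138 - 0.6935i)|1⟩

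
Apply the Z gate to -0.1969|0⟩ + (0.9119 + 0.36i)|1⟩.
-0.1969|0⟩ + (-0.9119 - 0.36i)|1⟩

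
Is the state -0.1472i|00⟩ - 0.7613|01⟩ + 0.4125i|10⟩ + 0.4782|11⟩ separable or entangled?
Entangled

Writing the state as a|00⟩ + b|01⟩ + c|10⟩ + d|11⟩, it is a product state iff ad − bc = 0.
Here (a, b, c, d) = (-0.1472i, -0.7613, 0.4125i, 0.4782): ad − bc = (-0.1472i)(0.4782) − (-0.7613)(0.4125i) = 0.2436i ≠ 0, so the state is entangled.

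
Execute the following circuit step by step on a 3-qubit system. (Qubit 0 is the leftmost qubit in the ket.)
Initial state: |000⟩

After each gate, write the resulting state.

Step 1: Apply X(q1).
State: |010⟩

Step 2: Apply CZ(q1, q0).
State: |010⟩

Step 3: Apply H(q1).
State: 1/√2|000⟩ - 1/√2|010⟩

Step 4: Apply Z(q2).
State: 1/√2|000⟩ - 1/√2|010⟩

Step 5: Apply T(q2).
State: 1/√2|000⟩ - 1/√2|010⟩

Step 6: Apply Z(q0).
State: 1/√2|000⟩ - 1/√2|010⟩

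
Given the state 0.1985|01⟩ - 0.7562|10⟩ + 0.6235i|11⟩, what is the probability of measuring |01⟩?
0.0394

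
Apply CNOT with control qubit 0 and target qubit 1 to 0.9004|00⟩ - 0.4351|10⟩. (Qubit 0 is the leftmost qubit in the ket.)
0.9004|00⟩ - 0.4351|11⟩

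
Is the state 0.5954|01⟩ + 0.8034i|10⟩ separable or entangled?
Entangled

Writing the state as a|00⟩ + b|01⟩ + c|10⟩ + d|11⟩, it is a product state iff ad − bc = 0.
Here (a, b, c, d) = (0, 0.5954, 0.8034i, 0): ad − bc = (0)(0) − (0.5954)(0.8034i) = -0.4783i ≠ 0, so the state is entangled.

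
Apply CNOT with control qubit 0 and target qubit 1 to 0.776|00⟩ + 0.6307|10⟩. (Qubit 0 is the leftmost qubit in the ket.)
0.776|00⟩ + 0.6307|11⟩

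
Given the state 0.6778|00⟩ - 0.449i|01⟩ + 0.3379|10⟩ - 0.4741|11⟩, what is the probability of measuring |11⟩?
0.2248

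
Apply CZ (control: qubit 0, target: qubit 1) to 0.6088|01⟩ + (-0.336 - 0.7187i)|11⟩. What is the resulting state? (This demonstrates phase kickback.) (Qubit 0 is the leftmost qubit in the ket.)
0.6088|01⟩ + (0.336 + 0.7187i)|11⟩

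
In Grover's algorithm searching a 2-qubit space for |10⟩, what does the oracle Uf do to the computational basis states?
Uf|x⟩ = -|x⟩ if x = 10, else |x⟩ (phase flip on target)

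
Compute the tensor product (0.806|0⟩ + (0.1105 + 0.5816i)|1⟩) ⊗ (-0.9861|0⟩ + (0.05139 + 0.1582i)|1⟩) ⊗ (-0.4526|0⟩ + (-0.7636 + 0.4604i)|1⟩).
0.3597|000⟩ + (0.6069 - 0.3659i)|001⟩ + (-0.01875 - 0.05771i)|010⟩ + (-0.09033 - 0.0783i)|011⟩ + (0.04932 + 0.2596i)|100⟩ + (0.3473 + 0.3878i)|101⟩ + (0.03907 - 0.02144i)|110⟩ + (0.04411 - 0.07592i)|111⟩

amp(|b₁b₂…⟩) = product of the factor amplitudes for bits b₁, b₂, …; only kets whose every factor amplitude is nonzero survive.
|000⟩: (0.806)(-0.9861)(-0.4526) = 0.3597
|001⟩: (0.806)(-0.9861)(-0.7636 + 0.4604i) = (0.6069 - 0.3659i)
|010⟩: (0.806)(0.05139 + 0.1582i)(-0.4526) = (-0.01875 - 0.05771i)
|011⟩: (0.806)(0.05139 + 0.1582i)(-0.7636 + 0.4604i) = (-0.09033 - 0.0783i)
|100⟩: (0.1105 + 0.5816i)(-0.9861)(-0.4526) = (0.04932 + 0.2596i)
|101⟩: (0.1105 + 0.5816i)(-0.9861)(-0.7636 + 0.4604i) = (0.3473 + 0.3878i)
|110⟩: (0.1105 + 0.5816i)(0.05139 + 0.1582i)(-0.4526) = (0.03907 - 0.02144i)
|111⟩: (0.1105 + 0.5816i)(0.05139 + 0.1582i)(-0.7636 + 0.4604i) = (0.04411 - 0.07592i)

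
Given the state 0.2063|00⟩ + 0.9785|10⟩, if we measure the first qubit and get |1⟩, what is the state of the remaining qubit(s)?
|0⟩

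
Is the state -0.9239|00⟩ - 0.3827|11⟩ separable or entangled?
Entangled

Writing the state as a|00⟩ + b|01⟩ + c|10⟩ + d|11⟩, it is a product state iff ad − bc = 0.
Here (a, b, c, d) = (-0.9239, 0, 0, -0.3827): ad − bc = (-0.9239)(-0.3827) − (0)(0) = 0.3536 ≠ 0, so the state is entangled.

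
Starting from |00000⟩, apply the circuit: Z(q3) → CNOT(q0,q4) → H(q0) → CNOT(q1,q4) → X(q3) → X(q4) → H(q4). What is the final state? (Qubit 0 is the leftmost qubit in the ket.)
1/2|00010⟩ - 1/2|00011⟩ + 1/2|10010⟩ - 1/2|10011⟩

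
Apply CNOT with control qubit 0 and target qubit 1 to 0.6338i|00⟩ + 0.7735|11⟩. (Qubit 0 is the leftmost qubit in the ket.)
0.6338i|00⟩ + 0.7735|10⟩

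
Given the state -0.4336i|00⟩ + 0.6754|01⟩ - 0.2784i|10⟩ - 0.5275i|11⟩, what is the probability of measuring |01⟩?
0.4562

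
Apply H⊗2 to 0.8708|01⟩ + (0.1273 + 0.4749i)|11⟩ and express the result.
(0.4991 + 0.2375i)|00⟩ + (-0.4991 - 0.2375i)|01⟩ + (0.3718 - 0.2375i)|10⟩ + (-0.3718 + 0.2375i)|11⟩

H⊗2 gives amp(|y⟩) = (1/2) Σ_x (−1)^(x·y) amp(|x⟩), where x·y is the number of positions in which both x and y have a 1.
|00⟩: (0.8708 + (0.1273 + 0.4749i))/2 = (0.4991 + 0.2375i)
|01⟩: (-0.8708 - (0.1273 + 0.4749i))/2 = (-0.4991 - 0.2375i)
|10⟩: (0.8708 - (0.1273 + 0.4749i))/2 = (0.3718 - 0.2375i)
|11⟩: (-0.8708 + (0.1273 + 0.4749i))/2 = (-0.3718 + 0.2375i)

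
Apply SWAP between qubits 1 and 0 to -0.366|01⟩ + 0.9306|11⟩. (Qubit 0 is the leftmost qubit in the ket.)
-0.366|10⟩ + 0.9306|11⟩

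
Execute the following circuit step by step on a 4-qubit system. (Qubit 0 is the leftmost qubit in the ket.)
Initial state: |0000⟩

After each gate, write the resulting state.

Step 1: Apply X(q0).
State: |1000⟩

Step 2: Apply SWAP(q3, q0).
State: |0001⟩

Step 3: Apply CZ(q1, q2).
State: |0001⟩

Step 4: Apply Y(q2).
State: i|0011⟩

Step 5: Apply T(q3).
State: (-1/√2 + (1/√2)i)|0011⟩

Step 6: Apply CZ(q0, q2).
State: (-1/√2 + (1/√2)i)|0011⟩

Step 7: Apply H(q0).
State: (-1/2 + (1/2)i)|0011⟩ + (-1/2 + (1/2)i)|1011⟩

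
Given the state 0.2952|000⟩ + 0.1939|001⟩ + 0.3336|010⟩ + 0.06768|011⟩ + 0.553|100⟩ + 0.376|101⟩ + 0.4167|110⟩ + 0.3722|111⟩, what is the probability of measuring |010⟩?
0.1113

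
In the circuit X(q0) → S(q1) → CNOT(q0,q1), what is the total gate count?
3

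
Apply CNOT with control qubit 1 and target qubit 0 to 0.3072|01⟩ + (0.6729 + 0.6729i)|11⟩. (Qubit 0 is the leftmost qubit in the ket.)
(0.6729 + 0.6729i)|01⟩ + 0.3072|11⟩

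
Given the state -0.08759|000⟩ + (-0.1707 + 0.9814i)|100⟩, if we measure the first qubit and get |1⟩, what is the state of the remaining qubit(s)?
(-0.1714 + 0.9852i)|00⟩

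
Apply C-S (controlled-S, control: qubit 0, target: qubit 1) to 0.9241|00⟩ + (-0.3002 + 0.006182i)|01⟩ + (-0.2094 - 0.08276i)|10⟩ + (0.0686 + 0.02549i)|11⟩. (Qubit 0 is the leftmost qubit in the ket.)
0.9241|00⟩ + (-0.3002 + 0.006182i)|01⟩ + (-0.2094 - 0.08276i)|10⟩ + (-0.02549 + 0.0686i)|11⟩

C-S leaves the control-|0⟩ kets |00⟩, |01⟩ unchanged and applies S to qubit 1 on the control-|1⟩ pair (|10⟩, |11⟩).
S = [[1, 0], [0, i]].
With a = amp(|10⟩) = (-0.2094 - 0.08276i) and b = amp(|11⟩) = (0.0686 + 0.02549i):
new amp(|10⟩) = (1)·a = (-0.2094 - 0.08276i)
new amp(|11⟩) = (i)·b = (-0.02549 + 0.0686i)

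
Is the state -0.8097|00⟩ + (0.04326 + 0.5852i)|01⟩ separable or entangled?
Separable

Writing the state as a|00⟩ + b|01⟩ + c|10⟩ + d|11⟩, it is a product state iff ad − bc = 0.
Here (a, b, c, d) = (-0.8097, (0.04326 + 0.5852i), 0, 0): ad − bc = (-0.8097)(0) − (0.04326 + 0.5852i)(0) = 0, so the state is separable.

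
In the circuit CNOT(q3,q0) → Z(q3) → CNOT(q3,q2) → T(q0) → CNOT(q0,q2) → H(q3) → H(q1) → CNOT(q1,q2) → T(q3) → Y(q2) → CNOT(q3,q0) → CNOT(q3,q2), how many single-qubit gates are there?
6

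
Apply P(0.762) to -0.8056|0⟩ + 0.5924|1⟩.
-0.8056|0⟩ + (0.4286 + 0.409i)|1⟩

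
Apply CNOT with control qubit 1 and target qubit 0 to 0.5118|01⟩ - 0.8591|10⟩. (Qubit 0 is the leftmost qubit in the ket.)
-0.8591|10⟩ + 0.5118|11⟩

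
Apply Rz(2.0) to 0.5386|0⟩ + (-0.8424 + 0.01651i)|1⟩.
(0.291 - 0.4532i)|0⟩ + (-0.469 - 0.6999i)|1⟩

Rz(2.0) = [[e^(−iθ/2), 0], [0, e^(iθ/2)]] with e^(±iθ/2) = cos(θ/2) ± i·sin(θ/2); θ = 2.0, cos(θ/2) ≈ 0.540302, sin(θ/2) ≈ 0.841471.
With a = amp(|0⟩) = 0.5386 and b = amp(|1⟩) = (-0.8424 + 0.01651i):
new amp(|0⟩) = (0.540302 - 0.841471i)·a = (0.291 - 0.4532i)
new amp(|1⟩) = (0.540302 + 0.841471i)·b = (-0.469 - 0.6999i)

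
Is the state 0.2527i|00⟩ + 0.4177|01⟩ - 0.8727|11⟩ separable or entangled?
Entangled

Writing the state as a|00⟩ + b|01⟩ + c|10⟩ + d|11⟩, it is a product state iff ad − bc = 0.
Here (a, b, c, d) = (0.2527i, 0.4177, 0, -0.8727): ad − bc = (0.2527i)(-0.8727) − (0.4177)(0) = -0.2205i ≠ 0, so the state is entangled.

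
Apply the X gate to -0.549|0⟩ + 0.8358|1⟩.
0.8358|0⟩ - 0.549|1⟩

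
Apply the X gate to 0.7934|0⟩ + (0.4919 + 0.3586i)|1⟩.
(0.4919 + 0.3586i)|0⟩ + 0.7934|1⟩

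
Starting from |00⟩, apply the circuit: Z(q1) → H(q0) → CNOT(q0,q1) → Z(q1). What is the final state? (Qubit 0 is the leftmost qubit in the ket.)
1/√2|00⟩ - 1/√2|11⟩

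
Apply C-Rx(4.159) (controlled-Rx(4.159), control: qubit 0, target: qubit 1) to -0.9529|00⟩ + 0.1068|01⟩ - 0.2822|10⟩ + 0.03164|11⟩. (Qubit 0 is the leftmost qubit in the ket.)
-0.9529|00⟩ + 0.1068|01⟩ + (0.1374 - 0.02763i)|10⟩ + (-0.01541 + 0.2465i)|11⟩

C-Rx(4.159) leaves the control-|0⟩ kets |00⟩, |01⟩ unchanged and applies Rx(4.159) to qubit 1 on the control-|1⟩ pair (|10⟩, |11⟩).
Rx(4.159) = [[cos(θ/2), −i·sin(θ/2)], [−i·sin(θ/2), cos(θ/2)]]; θ = 4.159, cos(θ/2) ≈ -0.487045, sin(θ/2) ≈ 0.873377.
With a = amp(|10⟩) = -0.2822 and b = amp(|11⟩) = 0.03164:
new amp(|10⟩) = (-0.487045)·a + (-0.873377i)·b = (0.1374 - 0.02763i)
new amp(|11⟩) = (-0.873377i)·a + (-0.487045)·b = (-0.01541 + 0.2465i)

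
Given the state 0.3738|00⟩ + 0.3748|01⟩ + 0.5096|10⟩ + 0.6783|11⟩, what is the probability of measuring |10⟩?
0.2597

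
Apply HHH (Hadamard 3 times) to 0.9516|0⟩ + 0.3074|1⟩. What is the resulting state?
0.8902|0⟩ + 0.4555|1⟩

H² = I, so H^3 = H: a single Hadamard. With (a, b) = (0.9516, 0.3074), H gives ((a + b)/√2, (a − b)/√2) = (0.8902, 0.4555).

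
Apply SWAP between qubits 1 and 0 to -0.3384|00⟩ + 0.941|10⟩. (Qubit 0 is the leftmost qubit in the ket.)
-0.3384|00⟩ + 0.941|01⟩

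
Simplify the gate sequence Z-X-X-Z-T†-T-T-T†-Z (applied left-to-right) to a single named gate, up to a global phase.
Z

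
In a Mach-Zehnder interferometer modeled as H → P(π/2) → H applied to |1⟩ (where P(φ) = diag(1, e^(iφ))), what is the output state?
(1/2 - (1/2)i)|0⟩ + (1/2 + (1/2)i)|1⟩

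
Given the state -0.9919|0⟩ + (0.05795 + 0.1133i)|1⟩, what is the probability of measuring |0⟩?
0.9839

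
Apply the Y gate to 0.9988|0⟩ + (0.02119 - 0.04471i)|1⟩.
(-0.04471 - 0.02119i)|0⟩ + 0.9988i|1⟩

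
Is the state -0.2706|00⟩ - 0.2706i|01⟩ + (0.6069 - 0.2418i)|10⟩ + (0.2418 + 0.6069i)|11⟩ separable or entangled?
Separable

Writing the state as a|00⟩ + b|01⟩ + c|10⟩ + d|11⟩, it is a product state iff ad − bc = 0.
Here (a, b, c, d) = (-0.2706, -0.2706i, (0.6069 - 0.2418i), (0.2418 + 0.6069i)): ad − bc = (-0.2706)(0.2418 + 0.6069i) − (-0.2706i)(0.6069 - 0.2418i) = 0, so the state is separable.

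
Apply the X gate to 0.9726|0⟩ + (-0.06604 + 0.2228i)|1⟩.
(-0.06604 + 0.2228i)|0⟩ + 0.9726|1⟩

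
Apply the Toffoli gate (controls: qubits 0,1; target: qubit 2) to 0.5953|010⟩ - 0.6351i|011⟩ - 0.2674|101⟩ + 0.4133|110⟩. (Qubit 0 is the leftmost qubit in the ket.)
0.5953|010⟩ - 0.6351i|011⟩ - 0.2674|101⟩ + 0.4133|111⟩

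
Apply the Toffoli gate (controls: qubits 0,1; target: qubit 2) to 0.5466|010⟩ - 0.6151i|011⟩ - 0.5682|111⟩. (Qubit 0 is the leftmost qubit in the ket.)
0.5466|010⟩ - 0.6151i|011⟩ - 0.5682|110⟩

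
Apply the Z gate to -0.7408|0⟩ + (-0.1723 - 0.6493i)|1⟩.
-0.7408|0⟩ + (0.1723 + 0.6493i)|1⟩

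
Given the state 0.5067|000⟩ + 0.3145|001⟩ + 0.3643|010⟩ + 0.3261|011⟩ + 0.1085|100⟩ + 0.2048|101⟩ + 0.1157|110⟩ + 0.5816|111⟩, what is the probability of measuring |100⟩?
0.01177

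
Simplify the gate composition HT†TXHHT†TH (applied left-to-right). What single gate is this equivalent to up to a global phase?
Z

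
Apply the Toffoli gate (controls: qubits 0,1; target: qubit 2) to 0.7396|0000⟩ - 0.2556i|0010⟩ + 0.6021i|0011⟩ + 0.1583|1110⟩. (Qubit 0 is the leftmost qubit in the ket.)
0.7396|0000⟩ - 0.2556i|0010⟩ + 0.6021i|0011⟩ + 0.1583|1100⟩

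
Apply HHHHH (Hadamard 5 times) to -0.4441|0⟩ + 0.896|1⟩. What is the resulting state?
0.3195|0⟩ - 0.9476|1⟩

H² = I, so H^5 = H: a single Hadamard. With (a, b) = (-0.4441, 0.896), H gives ((a + b)/√2, (a − b)/√2) = (0.3195, -0.9476).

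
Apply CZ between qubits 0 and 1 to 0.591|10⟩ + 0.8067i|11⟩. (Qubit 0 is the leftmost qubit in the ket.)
0.591|10⟩ - 0.8067i|11⟩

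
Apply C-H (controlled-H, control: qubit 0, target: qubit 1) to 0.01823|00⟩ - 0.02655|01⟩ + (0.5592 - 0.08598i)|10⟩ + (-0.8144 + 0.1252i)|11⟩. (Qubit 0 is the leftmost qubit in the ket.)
0.01823|00⟩ - 0.02655|01⟩ + (-0.1805 + 0.02773i)|10⟩ + (0.9713 - 0.1493i)|11⟩

C-H leaves the control-|0⟩ kets |00⟩, |01⟩ unchanged and applies H to qubit 1 on the control-|1⟩ pair (|10⟩, |11⟩).
H = [[1/√2, 1/√2], [1/√2, -1/√2]].
With a = amp(|10⟩) = (0.5592 - 0.08598i) and b = amp(|11⟩) = (-0.8144 + 0.1252i):
new amp(|10⟩) = (1/√2)·a + (1/√2)·b = (-0.1805 + 0.02773i)
new amp(|11⟩) = (1/√2)·a + (-1/√2)·b = (0.9713 - 0.1493i)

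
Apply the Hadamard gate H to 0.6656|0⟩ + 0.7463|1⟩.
0.9984|0⟩ - 0.05706|1⟩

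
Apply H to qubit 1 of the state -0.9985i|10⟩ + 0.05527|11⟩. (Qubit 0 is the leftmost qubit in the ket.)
(0.03908 - 0.706i)|10⟩ + (-0.03908 - 0.706i)|11⟩

H on qubit 1 mixes each pair of kets that differ only in qubit 1: amplitudes (a, b) of (|…0…⟩, |…1…⟩) become ((a + b)/√2, (a − b)/√2). Kets absent from the input have amplitude 0.
(|10⟩, |11⟩): (a, b) = (-0.9985i, 0.05527) → ((0.03908 - 0.706i), (-0.03908 - 0.706i))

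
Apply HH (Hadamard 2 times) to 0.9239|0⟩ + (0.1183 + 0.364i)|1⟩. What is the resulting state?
0.9239|0⟩ + (0.1183 + 0.364i)|1⟩

H² = I, so an even number of Hadamards cancels: H^2 = I and the state is unchanged.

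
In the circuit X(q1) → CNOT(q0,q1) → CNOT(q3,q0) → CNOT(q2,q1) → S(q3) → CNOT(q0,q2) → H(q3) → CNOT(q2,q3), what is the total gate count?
8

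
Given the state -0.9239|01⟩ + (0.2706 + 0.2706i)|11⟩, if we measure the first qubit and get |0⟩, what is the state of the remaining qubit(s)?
-|1⟩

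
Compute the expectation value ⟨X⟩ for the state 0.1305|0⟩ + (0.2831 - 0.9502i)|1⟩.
0.07389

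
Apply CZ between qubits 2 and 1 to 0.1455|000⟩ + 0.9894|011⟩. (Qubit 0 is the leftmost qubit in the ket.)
0.1455|000⟩ - 0.9894|011⟩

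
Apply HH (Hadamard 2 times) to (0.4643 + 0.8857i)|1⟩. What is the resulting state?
(0.4643 + 0.8857i)|1⟩

H² = I, so an even number of Hadamards cancels: H^2 = I and the state is unchanged.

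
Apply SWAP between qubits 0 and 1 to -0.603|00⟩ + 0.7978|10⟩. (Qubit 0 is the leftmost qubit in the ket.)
-0.603|00⟩ + 0.7978|01⟩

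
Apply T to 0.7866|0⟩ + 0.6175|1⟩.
0.7866|0⟩ + (0.4366 + 0.4366i)|1⟩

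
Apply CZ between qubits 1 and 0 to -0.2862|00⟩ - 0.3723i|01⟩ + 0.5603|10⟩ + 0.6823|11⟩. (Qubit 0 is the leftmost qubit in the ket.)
-0.2862|00⟩ - 0.3723i|01⟩ + 0.5603|10⟩ - 0.6823|11⟩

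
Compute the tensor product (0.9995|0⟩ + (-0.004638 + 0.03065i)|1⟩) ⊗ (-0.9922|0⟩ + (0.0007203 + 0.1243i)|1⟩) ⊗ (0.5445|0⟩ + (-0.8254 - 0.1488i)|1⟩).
-0.54|000⟩ + (0.8186 + 0.1476i)|001⟩ + (0.000392 + 0.06765i)|010⟩ + (0.01789 - 0.1027i)|011⟩ + (0.002506 - 0.01656i)|100⟩ + (-0.008323 + 0.02442i)|101⟩ + (-0.002076 - 0.0003019i)|110⟩ + (0.003065 + 0.001025i)|111⟩

amp(|b₁b₂…⟩) = product of the factor amplitudes for bits b₁, b₂, …; only kets whose every factor amplitude is nonzero survive.
|000⟩: (0.9995)(-0.9922)(0.5445) = -0.54
|001⟩: (0.9995)(-0.9922)(-0.8254 - 0.1488i) = (0.8186 + 0.1476i)
|010⟩: (0.9995)(0.0007203 + 0.1243i)(0.5445) = (0.000392 + 0.06765i)
|011⟩: (0.9995)(0.0007203 + 0.1243i)(-0.8254 - 0.1488i) = (0.01789 - 0.1027i)
|100⟩: (-0.004638 + 0.03065i)(-0.9922)(0.5445) = (0.002506 - 0.01656i)
|101⟩: (-0.004638 + 0.03065i)(-0.9922)(-0.8254 - 0.1488i) = (-0.008323 + 0.02442i)
|110⟩: (-0.004638 + 0.03065i)(0.0007203 + 0.1243i)(0.5445) = (-0.002076 - 0.0003019i)
|111⟩: (-0.004638 + 0.03065i)(0.0007203 + 0.1243i)(-0.8254 - 0.1488i) = (0.003065 + 0.001025i)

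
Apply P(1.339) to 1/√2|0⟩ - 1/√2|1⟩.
1/√2|0⟩ + (-0.1624 - 0.6882i)|1⟩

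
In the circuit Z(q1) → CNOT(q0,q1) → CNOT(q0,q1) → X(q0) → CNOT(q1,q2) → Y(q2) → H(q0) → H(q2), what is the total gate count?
8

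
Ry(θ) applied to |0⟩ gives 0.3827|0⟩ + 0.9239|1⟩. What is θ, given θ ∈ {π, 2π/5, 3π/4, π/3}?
3π/4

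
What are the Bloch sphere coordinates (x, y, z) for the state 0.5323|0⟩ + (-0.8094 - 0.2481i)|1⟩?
(-0.8617, -0.2641, -0.4333)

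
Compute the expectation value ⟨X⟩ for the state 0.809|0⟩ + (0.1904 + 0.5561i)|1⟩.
0.3081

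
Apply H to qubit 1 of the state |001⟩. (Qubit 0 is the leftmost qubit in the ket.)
1/√2|001⟩ + 1/√2|011⟩

H on qubit 1 mixes each pair of kets that differ only in qubit 1: amplitudes (a, b) of (|…0…⟩, |…1…⟩) become ((a + b)/√2, (a − b)/√2). Kets absent from the input have amplitude 0.
(|001⟩, |011⟩): (a, b) = (1, 0) → (1/√2, 1/√2)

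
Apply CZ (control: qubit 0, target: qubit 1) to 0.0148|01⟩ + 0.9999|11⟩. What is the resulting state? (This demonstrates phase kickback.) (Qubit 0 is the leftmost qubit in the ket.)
0.0148|01⟩ - 0.9999|11⟩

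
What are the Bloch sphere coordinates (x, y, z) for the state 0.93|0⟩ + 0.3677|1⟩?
(0.6839, 0, 0.7297)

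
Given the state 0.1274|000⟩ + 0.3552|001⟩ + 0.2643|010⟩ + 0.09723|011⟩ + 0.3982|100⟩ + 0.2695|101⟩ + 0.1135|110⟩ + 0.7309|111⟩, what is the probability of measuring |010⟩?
0.06985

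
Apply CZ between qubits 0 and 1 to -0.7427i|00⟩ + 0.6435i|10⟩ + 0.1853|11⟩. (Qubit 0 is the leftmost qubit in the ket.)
-0.7427i|00⟩ + 0.6435i|10⟩ - 0.1853|11⟩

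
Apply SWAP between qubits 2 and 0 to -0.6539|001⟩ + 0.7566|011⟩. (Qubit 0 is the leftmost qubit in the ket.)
-0.6539|100⟩ + 0.7566|110⟩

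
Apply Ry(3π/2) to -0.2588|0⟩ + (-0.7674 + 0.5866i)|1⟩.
(0.7256 - 0.4148i)|0⟩ + (0.3596 - 0.4148i)|1⟩

Ry(3π/2) = [[cos(θ/2), −sin(θ/2)], [sin(θ/2), cos(θ/2)]]; θ = 3π/2, cos(θ/2) ≈ -0.707107, sin(θ/2) ≈ 0.707107.
With a = amp(|0⟩) = -0.2588 and b = amp(|1⟩) = (-0.7674 + 0.5866i):
new amp(|0⟩) = (-0.707107)·a + (-0.707107)·b = (0.7256 - 0.4148i)
new amp(|1⟩) = (0.707107)·a + (-0.707107)·b = (0.3596 - 0.4148i)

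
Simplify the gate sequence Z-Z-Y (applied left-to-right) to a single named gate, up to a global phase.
Y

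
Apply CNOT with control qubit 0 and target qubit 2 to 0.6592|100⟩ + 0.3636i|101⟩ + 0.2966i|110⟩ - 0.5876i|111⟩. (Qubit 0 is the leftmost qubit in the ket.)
0.3636i|100⟩ + 0.6592|101⟩ - 0.5876i|110⟩ + 0.2966i|111⟩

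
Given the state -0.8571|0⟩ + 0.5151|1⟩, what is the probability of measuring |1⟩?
0.2653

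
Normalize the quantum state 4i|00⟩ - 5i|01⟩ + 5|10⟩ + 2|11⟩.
0.4781i|00⟩ - 0.5976i|01⟩ + 0.5976|10⟩ + 0.239|11⟩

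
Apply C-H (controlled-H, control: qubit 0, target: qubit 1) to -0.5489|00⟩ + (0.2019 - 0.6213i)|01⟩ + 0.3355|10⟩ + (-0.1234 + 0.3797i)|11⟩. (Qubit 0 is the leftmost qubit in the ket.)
-0.5489|00⟩ + (0.2019 - 0.6213i)|01⟩ + (0.15 + 0.2685i)|10⟩ + (0.3245 - 0.2685i)|11⟩

C-H leaves the control-|0⟩ kets |00⟩, |01⟩ unchanged and applies H to qubit 1 on the control-|1⟩ pair (|10⟩, |11⟩).
H = [[1/√2, 1/√2], [1/√2, -1/√2]].
With a = amp(|10⟩) = 0.3355 and b = amp(|11⟩) = (-0.1234 + 0.3797i):
new amp(|10⟩) = (1/√2)·a + (1/√2)·b = (0.15 + 0.2685i)
new amp(|11⟩) = (1/√2)·a + (-1/√2)·b = (0.3245 - 0.2685i)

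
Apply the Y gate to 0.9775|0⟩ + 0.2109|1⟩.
-0.2109i|0⟩ + 0.9775i|1⟩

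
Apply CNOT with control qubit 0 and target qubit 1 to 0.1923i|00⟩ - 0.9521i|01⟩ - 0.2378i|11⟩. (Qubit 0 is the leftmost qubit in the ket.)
0.1923i|00⟩ - 0.9521i|01⟩ - 0.2378i|10⟩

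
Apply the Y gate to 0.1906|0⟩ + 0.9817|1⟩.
-0.9817i|0⟩ + 0.1906i|1⟩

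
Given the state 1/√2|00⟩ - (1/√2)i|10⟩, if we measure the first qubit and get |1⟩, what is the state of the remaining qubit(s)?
-i|0⟩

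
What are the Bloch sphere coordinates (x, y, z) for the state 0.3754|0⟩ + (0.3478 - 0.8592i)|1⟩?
(0.2611, -0.6451, -0.7183)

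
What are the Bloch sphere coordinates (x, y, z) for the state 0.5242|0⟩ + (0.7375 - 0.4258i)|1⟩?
(0.7732, -0.4464, -0.4504)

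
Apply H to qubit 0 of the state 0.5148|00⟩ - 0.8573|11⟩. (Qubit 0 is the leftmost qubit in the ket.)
0.364|00⟩ - 0.6062|01⟩ + 0.364|10⟩ + 0.6062|11⟩

H on qubit 0 mixes each pair of kets that differ only in qubit 0: amplitudes (a, b) of (|…0…⟩, |…1…⟩) become ((a + b)/√2, (a − b)/√2). Kets absent from the input have amplitude 0.
(|00⟩, |10⟩): (a, b) = (0.5148, 0) → (0.364, 0.364)
(|01⟩, |11⟩): (a, b) = (0, -0.8573) → (-0.6062, 0.6062)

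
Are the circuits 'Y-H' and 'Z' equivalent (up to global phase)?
No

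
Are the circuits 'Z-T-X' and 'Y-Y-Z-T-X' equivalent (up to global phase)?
Yes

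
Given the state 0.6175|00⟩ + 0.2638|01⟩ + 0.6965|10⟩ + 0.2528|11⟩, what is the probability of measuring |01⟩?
0.06959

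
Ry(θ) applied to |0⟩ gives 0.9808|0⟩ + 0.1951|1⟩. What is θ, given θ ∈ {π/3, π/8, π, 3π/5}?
π/8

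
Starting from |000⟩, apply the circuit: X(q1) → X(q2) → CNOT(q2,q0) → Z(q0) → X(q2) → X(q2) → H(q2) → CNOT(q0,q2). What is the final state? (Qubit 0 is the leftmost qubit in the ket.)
1/√2|110⟩ - 1/√2|111⟩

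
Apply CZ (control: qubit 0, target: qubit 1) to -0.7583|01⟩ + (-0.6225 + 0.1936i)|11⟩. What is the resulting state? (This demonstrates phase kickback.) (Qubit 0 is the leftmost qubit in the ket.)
-0.7583|01⟩ + (0.6225 - 0.1936i)|11⟩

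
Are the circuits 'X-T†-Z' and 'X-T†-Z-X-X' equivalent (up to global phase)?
Yes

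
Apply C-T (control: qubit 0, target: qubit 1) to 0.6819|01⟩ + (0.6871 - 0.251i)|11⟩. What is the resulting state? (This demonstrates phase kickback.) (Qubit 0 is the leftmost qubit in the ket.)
0.6819|01⟩ + (0.6633 + 0.3084i)|11⟩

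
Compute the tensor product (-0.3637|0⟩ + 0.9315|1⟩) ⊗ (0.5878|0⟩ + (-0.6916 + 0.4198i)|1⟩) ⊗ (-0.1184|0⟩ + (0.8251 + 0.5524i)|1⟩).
0.02531|000⟩ + (-0.1764 - 0.1181i)|001⟩ + (-0.02978 + 0.01808i)|010⟩ + (0.2919 + 0.01297i)|011⟩ - 0.06483|100⟩ + (0.4518 + 0.3025i)|101⟩ + (0.07628 - 0.0463i)|110⟩ + (-0.7476 - 0.03322i)|111⟩

amp(|b₁b₂…⟩) = product of the factor amplitudes for bits b₁, b₂, …; only kets whose every factor amplitude is nonzero survive.
|000⟩: (-0.3637)(0.5878)(-0.1184) = 0.02531
|001⟩: (-0.3637)(0.5878)(0.8251 + 0.5524i) = (-0.1764 - 0.1181i)
|010⟩: (-0.3637)(-0.6916 + 0.4198i)(-0.1184) = (-0.02978 + 0.01808i)
|011⟩: (-0.3637)(-0.6916 + 0.4198i)(0.8251 + 0.5524i) = (0.2919 + 0.01297i)
|100⟩: (0.9315)(0.5878)(-0.1184) = -0.06483
|101⟩: (0.9315)(0.5878)(0.8251 + 0.5524i) = (0.4518 + 0.3025i)
|110⟩: (0.9315)(-0.6916 + 0.4198i)(-0.1184) = (0.07628 - 0.0463i)
|111⟩: (0.9315)(-0.6916 + 0.4198i)(0.8251 + 0.5524i) = (-0.7476 - 0.03322i)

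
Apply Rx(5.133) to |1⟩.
-0.5439i|0⟩ - 0.8391|1⟩

Rx(5.133) = [[cos(θ/2), −i·sin(θ/2)], [−i·sin(θ/2), cos(θ/2)]]; θ = 5.133, cos(θ/2) ≈ -0.839142, sin(θ/2) ≈ 0.543913.
With a = amp(|0⟩) = 0 and b = amp(|1⟩) = 1:
new amp(|0⟩) = (-0.839142)·a + (-0.543913i)·b = -0.5439i
new amp(|1⟩) = (-0.543913i)·a + (-0.839142)·b = -0.8391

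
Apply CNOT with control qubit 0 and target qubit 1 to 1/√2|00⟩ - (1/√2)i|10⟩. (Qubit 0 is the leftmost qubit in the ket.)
1/√2|00⟩ - (1/√2)i|11⟩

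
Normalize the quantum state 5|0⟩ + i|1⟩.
0.9806|0⟩ + 0.1961i|1⟩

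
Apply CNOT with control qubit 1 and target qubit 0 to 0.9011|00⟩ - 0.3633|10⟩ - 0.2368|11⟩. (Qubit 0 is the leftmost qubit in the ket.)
0.9011|00⟩ - 0.2368|01⟩ - 0.3633|10⟩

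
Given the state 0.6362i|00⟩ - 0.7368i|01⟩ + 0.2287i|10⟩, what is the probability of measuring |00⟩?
0.4048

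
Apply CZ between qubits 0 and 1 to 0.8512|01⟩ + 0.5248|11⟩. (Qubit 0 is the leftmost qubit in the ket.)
0.8512|01⟩ - 0.5248|11⟩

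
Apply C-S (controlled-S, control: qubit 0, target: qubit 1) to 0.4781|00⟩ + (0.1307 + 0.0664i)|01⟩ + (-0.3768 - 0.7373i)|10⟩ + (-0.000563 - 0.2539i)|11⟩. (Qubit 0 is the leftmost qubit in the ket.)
0.4781|00⟩ + (0.1307 + 0.0664i)|01⟩ + (-0.3768 - 0.7373i)|10⟩ + (0.2539 - 0.000563i)|11⟩

C-S leaves the control-|0⟩ kets |00⟩, |01⟩ unchanged and applies S to qubit 1 on the control-|1⟩ pair (|10⟩, |11⟩).
S = [[1, 0], [0, i]].
With a = amp(|10⟩) = (-0.3768 - 0.7373i) and b = amp(|11⟩) = (-0.000563 - 0.2539i):
new amp(|10⟩) = (1)·a = (-0.3768 - 0.7373i)
new amp(|11⟩) = (i)·b = (0.2539 - 0.000563i)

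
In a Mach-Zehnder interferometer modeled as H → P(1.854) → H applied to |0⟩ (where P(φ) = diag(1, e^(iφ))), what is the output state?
(0.3603 + 0.4801i)|0⟩ + (0.6397 - 0.4801i)|1⟩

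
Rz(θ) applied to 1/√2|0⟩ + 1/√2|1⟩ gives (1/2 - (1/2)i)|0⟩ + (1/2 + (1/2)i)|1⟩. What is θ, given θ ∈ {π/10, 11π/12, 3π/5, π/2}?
π/2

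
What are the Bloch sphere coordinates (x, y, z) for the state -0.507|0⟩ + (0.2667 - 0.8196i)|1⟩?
(-0.2704, 0.8311, -0.4858)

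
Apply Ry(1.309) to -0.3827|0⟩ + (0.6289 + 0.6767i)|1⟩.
(-0.6865 - 0.4119i)|0⟩ + (0.266 + 0.5369i)|1⟩

Ry(1.309) = [[cos(θ/2), −sin(θ/2)], [sin(θ/2), cos(θ/2)]]; θ = 1.309, cos(θ/2) ≈ 0.793352, sin(θ/2) ≈ 0.608763.
With a = amp(|0⟩) = -0.3827 and b = amp(|1⟩) = (0.6289 + 0.6767i):
new amp(|0⟩) = (0.793352)·a + (-0.608763)·b = (-0.6865 - 0.4119i)
new amp(|1⟩) = (0.608763)·a + (0.793352)·b = (0.266 + 0.5369i)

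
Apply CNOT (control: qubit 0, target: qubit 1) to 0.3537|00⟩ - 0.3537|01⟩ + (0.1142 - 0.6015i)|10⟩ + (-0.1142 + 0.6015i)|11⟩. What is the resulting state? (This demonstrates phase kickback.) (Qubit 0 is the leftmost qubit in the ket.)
0.3537|00⟩ - 0.3537|01⟩ + (-0.1142 + 0.6015i)|10⟩ + (0.1142 - 0.6015i)|11⟩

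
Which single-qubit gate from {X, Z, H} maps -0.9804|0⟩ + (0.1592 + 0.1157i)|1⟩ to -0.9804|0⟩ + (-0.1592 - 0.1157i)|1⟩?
Z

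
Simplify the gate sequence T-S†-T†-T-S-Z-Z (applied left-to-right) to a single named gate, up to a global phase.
T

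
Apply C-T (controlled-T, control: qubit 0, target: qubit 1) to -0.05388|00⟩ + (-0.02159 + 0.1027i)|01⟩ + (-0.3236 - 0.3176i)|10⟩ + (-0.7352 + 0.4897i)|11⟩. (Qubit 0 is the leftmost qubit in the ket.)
-0.05388|00⟩ + (-0.02159 + 0.1027i)|01⟩ + (-0.3236 - 0.3176i)|10⟩ + (-0.8661 - 0.1736i)|11⟩

C-T leaves the control-|0⟩ kets |00⟩, |01⟩ unchanged and applies T to qubit 1 on the control-|1⟩ pair (|10⟩, |11⟩).
T = [[1, 0], [0, (1/√2 + (1/√2)i)]].
With a = amp(|10⟩) = (-0.3236 - 0.3176i) and b = amp(|11⟩) = (-0.7352 + 0.4897i):
new amp(|10⟩) = (1)·a = (-0.3236 - 0.3176i)
new amp(|11⟩) = (1/√2 + (1/√2)i)·b = (-0.8661 - 0.1736i)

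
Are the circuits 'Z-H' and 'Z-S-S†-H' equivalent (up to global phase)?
Yes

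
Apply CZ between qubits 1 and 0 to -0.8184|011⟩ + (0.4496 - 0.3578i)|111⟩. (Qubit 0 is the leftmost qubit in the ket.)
-0.8184|011⟩ + (-0.4496 + 0.3578i)|111⟩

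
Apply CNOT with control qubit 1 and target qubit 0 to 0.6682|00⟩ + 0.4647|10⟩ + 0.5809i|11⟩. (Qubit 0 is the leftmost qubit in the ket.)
0.6682|00⟩ + 0.5809i|01⟩ + 0.4647|10⟩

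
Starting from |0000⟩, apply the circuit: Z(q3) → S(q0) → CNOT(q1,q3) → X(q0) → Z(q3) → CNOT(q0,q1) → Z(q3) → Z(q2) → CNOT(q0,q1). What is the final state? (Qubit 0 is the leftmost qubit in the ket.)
|1000⟩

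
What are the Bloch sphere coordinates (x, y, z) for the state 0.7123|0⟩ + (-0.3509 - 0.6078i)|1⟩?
(-0.4999, -0.8659, 0.01482)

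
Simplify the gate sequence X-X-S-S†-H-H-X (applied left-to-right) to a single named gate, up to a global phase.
X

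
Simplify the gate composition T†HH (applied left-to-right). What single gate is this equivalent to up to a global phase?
T†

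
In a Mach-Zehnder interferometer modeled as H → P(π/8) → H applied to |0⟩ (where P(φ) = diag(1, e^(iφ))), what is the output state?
(0.9619 + 0.1913i)|0⟩ + (0.03806 - 0.1913i)|1⟩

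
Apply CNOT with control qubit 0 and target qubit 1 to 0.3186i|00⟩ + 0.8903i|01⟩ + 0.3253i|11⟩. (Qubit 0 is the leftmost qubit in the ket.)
0.3186i|00⟩ + 0.8903i|01⟩ + 0.3253i|10⟩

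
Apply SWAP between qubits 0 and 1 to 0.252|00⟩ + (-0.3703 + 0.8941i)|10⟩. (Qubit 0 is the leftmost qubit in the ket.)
0.252|00⟩ + (-0.3703 + 0.8941i)|01⟩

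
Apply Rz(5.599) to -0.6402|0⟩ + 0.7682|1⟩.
(0.6031 + 0.2148i)|0⟩ + (-0.7237 + 0.2577i)|1⟩

Rz(5.599) = [[e^(−iθ/2), 0], [0, e^(iθ/2)]] with e^(±iθ/2) = cos(θ/2) ± i·sin(θ/2); θ = 5.599, cos(θ/2) ≈ -0.942055, sin(θ/2) ≈ 0.335459.
With a = amp(|0⟩) = -0.6402 and b = amp(|1⟩) = 0.7682:
new amp(|0⟩) = (-0.942055 - 0.335459i)·a = (0.6031 + 0.2148i)
new amp(|1⟩) = (-0.942055 + 0.335459i)·b = (-0.7237 + 0.2577i)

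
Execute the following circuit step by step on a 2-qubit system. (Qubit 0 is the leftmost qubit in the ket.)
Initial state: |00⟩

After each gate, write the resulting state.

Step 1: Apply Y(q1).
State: i|01⟩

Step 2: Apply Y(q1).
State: |00⟩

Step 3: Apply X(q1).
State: |01⟩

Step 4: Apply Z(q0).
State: |01⟩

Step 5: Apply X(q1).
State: |00⟩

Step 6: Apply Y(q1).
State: i|01⟩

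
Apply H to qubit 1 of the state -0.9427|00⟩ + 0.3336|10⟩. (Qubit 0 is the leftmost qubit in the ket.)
-0.6666|00⟩ - 0.6666|01⟩ + 0.2359|10⟩ + 0.2359|11⟩

H on qubit 1 mixes each pair of kets that differ only in qubit 1: amplitudes (a, b) of (|…0…⟩, |…1…⟩) become ((a + b)/√2, (a − b)/√2). Kets absent from the input have amplitude 0.
(|00⟩, |01⟩): (a, b) = (-0.9427, 0) → (-0.6666, -0.6666)
(|10⟩, |11⟩): (a, b) = (0.3336, 0) → (0.2359, 0.2359)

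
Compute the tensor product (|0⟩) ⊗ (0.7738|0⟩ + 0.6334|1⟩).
0.7738|00⟩ + 0.6334|01⟩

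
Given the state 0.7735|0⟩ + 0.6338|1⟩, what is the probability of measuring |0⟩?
0.5983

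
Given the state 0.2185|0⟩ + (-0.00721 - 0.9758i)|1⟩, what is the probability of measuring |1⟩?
0.9522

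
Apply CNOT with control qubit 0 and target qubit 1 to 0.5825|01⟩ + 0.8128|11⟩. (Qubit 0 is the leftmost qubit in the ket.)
0.5825|01⟩ + 0.8128|10⟩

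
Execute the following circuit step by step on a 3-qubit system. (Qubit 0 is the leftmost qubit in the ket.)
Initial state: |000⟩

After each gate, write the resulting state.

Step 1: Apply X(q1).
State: |010⟩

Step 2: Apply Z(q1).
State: -|010⟩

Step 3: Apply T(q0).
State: -|010⟩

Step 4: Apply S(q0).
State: -|010⟩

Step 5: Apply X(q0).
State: -|110⟩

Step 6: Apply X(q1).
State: -|100⟩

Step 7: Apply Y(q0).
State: i|000⟩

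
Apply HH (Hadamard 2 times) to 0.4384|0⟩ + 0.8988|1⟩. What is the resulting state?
0.4384|0⟩ + 0.8988|1⟩

H² = I, so an even number of Hadamards cancels: H^2 = I and the state is unchanged.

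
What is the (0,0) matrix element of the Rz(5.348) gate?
(-0.8927 - 0.4507i)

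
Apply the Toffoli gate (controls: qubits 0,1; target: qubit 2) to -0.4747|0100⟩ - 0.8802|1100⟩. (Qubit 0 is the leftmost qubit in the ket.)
-0.4747|0100⟩ - 0.8802|1110⟩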